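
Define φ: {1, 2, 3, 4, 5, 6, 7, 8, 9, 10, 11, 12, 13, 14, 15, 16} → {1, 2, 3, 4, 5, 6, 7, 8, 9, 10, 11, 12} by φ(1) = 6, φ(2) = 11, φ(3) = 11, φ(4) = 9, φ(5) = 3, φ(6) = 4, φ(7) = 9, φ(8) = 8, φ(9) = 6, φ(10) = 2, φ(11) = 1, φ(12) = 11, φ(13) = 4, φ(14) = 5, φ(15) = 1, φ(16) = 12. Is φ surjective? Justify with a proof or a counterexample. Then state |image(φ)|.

No element maps to 7, so φ is not surjective.
The image of φ is {1, 2, 3, 4, 5, 6, 8, 9, 11, 12}, which has 10 elements.

10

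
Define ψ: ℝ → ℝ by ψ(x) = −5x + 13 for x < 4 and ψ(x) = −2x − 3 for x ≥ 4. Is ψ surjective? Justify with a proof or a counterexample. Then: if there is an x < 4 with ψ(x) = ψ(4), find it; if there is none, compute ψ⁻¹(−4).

Both pieces are strictly decreasing (slopes −5 and −2), so each is injective on its own interval.
The left piece maps (−∞, 4) onto (−7, ∞); the right piece maps [4, ∞) onto (−∞, −11].
The union (−7, ∞) ∪ (−∞, −11] omits the interval between −7 and −11; in particular −7 has no preimage. So ψ is not surjective.
Because the two images are disjoint, no x < 4 has ψ(x) = ψ(4), so we compute ψ⁻¹(−4): −4 lies in (−7, ∞), so solve −5x + 13 = −4: x = (−4 − 13)/(−5) = 17/5.

17/5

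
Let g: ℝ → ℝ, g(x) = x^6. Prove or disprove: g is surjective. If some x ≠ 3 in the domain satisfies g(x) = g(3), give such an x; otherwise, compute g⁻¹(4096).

-3

Since 6 is even, x^6 ≥ 0 for all x ∈ ℝ, so −1 ∈ ℝ has no preimage. Hence g is not surjective.
For the follow-up, such an x exists: taking x = −3 ∈ ℝ gives g(−3) = 729 = g(3) with −3 ≠ 3.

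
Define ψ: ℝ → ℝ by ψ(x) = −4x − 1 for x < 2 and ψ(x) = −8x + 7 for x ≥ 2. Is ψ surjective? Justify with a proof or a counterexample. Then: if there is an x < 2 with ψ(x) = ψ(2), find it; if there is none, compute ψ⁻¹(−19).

Both pieces are strictly decreasing (slopes −4 and −8), so each is injective on its own interval.
The left piece maps (−∞, 2) onto (−9, ∞); the right piece maps [2, ∞) onto (−∞, −9].
These images together cover ℝ, so ψ is surjective.
Because the two images are disjoint, no x < 2 has ψ(x) = ψ(2), so we compute ψ⁻¹(−19): −19 lies in (−∞, −9], so solve −8x + 7 = −19: x = (−19 − 7)/(−8) = 13/4.

13/4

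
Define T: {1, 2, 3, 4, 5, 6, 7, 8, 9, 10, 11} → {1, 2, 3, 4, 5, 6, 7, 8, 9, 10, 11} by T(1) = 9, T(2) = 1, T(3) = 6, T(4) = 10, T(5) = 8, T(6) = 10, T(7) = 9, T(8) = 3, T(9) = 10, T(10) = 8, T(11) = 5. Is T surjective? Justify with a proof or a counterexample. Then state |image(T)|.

7

No element maps to 2, so T is not surjective.
The image of T is {1, 3, 5, 6, 8, 9, 10}, which has 7 elements.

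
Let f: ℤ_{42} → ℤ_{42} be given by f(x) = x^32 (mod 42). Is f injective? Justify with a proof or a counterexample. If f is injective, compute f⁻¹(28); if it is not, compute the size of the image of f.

16

f(4): Repeated squaring mod 42: 4^1 ≡ 4, 4^2 ≡ 4² = 16, 4^4 ≡ 16² = 256 ≡ 4, 4^8 ≡ 4² = 16, 4^16 ≡ 16² = 256 ≡ 4, 4^32 ≡ 4² = 16. So 4^32 ≡ 16 (mod 42).
f(10): Repeated squaring mod 42: 10^1 ≡ 10, 10^2 ≡ 10² = 100 ≡ 16, 10^4 ≡ 16² = 256 ≡ 4, 10^8 ≡ 4² = 16, 10^16 ≡ 16² = 256 ≡ 4, 10^32 ≡ 4² = 16. So 10^32 ≡ 16 (mod 42).
So f(4) = f(10) = 16 while 4 ≠ 10, so f is not injective.
Since f is not injective, we determine |image(f)|. Computing x^32 mod 42 for each x (by repeated squaring, reducing mod 42 at every step), the values f(0), f(1), …, f(41) are: 0, 1, 4, 9, 16, 25, 36, 7, 22, 39, 16, 37, 18, 1, 28, 15, 4, 37, 30, 25, 22, 21, 22, 25, 30, 37, 4, 15, 28, 1, 18, 37, 16, 39, 22, 7, 36, 25, 16, 9, 4, 1.
The distinct values are {0, 1, 4, 7, 9, 15, 16, 18, 21, 22, 25, 28, 30, 36, 37, 39}; there are 16 of them.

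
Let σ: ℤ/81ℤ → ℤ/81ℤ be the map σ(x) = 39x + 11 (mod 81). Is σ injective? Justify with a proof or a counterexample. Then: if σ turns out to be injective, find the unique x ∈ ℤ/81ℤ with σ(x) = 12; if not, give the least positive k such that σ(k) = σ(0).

27

We have gcd(39, 81) = 3 > 1. Taking x_1 = 0 and x_2 = 27: σ(0) = 11 and σ(27) = 39·27 + 11 = 1064 ≡ 11 (mod 81).
So σ(0) = σ(27) while 0 ≠ 27, so σ is not injective.
Since σ is not injective, we find the least positive k with σ(k) = σ(0): this means 39k ≡ 0 (mod 81), i.e. 81 ∣ 39k. Since gcd(39, 81) = 3, dividing through by 3 this holds exactly when 27 ∣ 13k, and as gcd(13, 27) = 1, exactly when 27 ∣ k.
The smallest positive such k is 27.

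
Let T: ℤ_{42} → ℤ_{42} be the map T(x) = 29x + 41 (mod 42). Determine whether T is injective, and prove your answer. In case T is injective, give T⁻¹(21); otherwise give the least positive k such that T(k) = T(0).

Recall that injectivity means: for all a, b in the domain, T(a) = T(b) implies a = b.
Suppose T(a) = T(b) in ℤ_{42}. Then 29a + 41 ≡ 29b + 41 (mod 42), therefore 29(a − b) ≡ 0 (mod 42).
Since gcd(29, 42) = 1, 29 is invertible modulo 42, so a − b ≡ 0 (mod 42), i.e. a = b.
Therefore T is injective.
We now compute 29⁻¹ mod 42 explicitly. Euclid's algorithm: 42 = 1·29 + 13, 29 = 2·13 + 3, 13 = 4·3 + 1; back-substituting gives 1 = 29·29 − 20·42, so 29⁻¹ ≡ 29 (mod 42).
Since T is injective, we find T⁻¹(21): we need 29x ≡ 21 − 41 ≡ 22 (mod 42). Using 29⁻¹ = 29: x ≡ 29·22 = 638 = 15·42 + 8, so x = 8.
Check: T(8) = 29·8 + 41 = 273 = 6·42 + 21 ≡ 21 (mod 42).

8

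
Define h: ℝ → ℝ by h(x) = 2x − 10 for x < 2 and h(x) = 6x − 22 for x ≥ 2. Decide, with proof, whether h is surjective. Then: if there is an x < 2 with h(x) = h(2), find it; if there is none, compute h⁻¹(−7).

Both pieces are strictly increasing (slopes 2 and 6), so each is injective on its own interval.
The left piece maps (−∞, 2) onto (−∞, −6); the right piece maps [2, ∞) onto [−10, ∞).
The union (−∞, −6) ∪ [−10, ∞) covers ℝ, so h is surjective.
For the follow-up: the images overlap, so an x < 2 with h(x) = h(2) exists. h(2) = −10; solving 2x − 10 = −10 for x < 2 gives x = (−10 + 10)/2 = 0.

0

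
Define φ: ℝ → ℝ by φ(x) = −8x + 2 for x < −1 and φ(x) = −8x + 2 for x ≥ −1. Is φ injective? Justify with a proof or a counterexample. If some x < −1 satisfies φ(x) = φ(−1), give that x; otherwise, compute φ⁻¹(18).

Both pieces are strictly decreasing (slopes −8 and −8), so each is injective on its own interval.
The left piece maps (−∞, −1) onto (10, ∞); the right piece maps [−1, ∞) onto (−∞, 10].
These images are disjoint, so no value is attained by both pieces. Thus φ is injective.
Because the two images are disjoint, no x < −1 has φ(x) = φ(−1), so we compute φ⁻¹(18): 18 lies in (10, ∞), so solve −8x + 2 = 18: x = (18 − 2)/(−8) = −2.

-2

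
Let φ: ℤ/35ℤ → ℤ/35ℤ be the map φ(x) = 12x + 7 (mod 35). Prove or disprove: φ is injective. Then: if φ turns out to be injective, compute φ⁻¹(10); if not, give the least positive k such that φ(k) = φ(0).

Recall that injectivity means: for all u, v in the domain, φ(u) = φ(v) implies u = v.
Suppose φ(u) = φ(v) in ℤ/35ℤ. Then 12u + 7 ≡ 12v + 7 (mod 35), thus 12(u − v) ≡ 0 (mod 35).
Since gcd(12, 35) = 1, 12 is invertible modulo 35, therefore u − v ≡ 0 (mod 35), i.e. u = v.
Thus φ is injective.
We now compute 12⁻¹ mod 35 explicitly. Euclid's algorithm: 35 = 2·12 + 11, 12 = 1·11 + 1; back-substituting gives 1 = 3·12 − 1·35, so 12⁻¹ ≡ 3 (mod 35).
Since φ is injective, we compute φ⁻¹(10): solve 12x + 7 ≡ 10 (mod 35), i.e. 12x ≡ 3 (mod 35).
Multiplying by 12⁻¹ = 3 gives x ≡ 3·3 = 9 ≡ 9 (mod 35).
Check: φ(9) = 12·9 + 7 = 115 = 3·35 + 10 ≡ 10 (mod 35).

9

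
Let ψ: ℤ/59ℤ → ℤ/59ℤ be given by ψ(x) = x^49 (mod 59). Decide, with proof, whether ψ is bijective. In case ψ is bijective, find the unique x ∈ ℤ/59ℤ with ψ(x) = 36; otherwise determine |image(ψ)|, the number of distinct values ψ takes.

20

Since 59 is prime, the nonzero elements of ℤ/59ℤ form a cyclic group of order 58.
As gcd(49, 58) = 1, raising to the 49th power is a bijection on this group: if x_1^49 ≡ x_2^49 then (x_1x_2^{−1})^49 = 1, and the only element of order dividing gcd(49, 58) = 1 is 1, so x_1 = x_2.
With ψ(0) = 0 this makes ψ injective on all of ℤ/59ℤ, hence bijective (finite equal-size domain and codomain). In particular ψ is bijective.
Since ψ is bijective, we find the preimage of 36. The inverse of x ↦ x^49 on (ℤ/59ℤ)^× is x ↦ x^45, because 49·45 = 2205 = 38·58 + 1 ≡ 1 (mod 58) and x^{58} = 1 for x ≠ 0 (Fermat). So ψ⁻¹(36) = 36^45 mod 59.
Repeated squaring mod 59: 36^1 ≡ 36, 36^2 ≡ 36² = 1296 ≡ 57, 36^4 ≡ 57² = 3249 ≡ 4, 36^8 ≡ 4² = 16, 36^16 ≡ 16² = 256 ≡ 20, 36^32 ≡ 20² = 400 ≡ 46. Since 45 = 32 + 8 + 4 + 1, 36^45 ≡ 46·16·4·36: 46·16 = 736 ≡ 28, then 28·4 = 112 ≡ 53, then 53·36 = 1908 ≡ 20. So 36^45 ≡ 20 (mod 59).
Hence ψ⁻¹(36) = 20.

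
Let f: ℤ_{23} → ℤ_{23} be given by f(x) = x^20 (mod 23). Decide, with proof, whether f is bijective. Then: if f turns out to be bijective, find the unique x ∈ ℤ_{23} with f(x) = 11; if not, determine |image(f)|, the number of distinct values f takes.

12

f(11): Repeated squaring mod 23: 11^1 ≡ 11, 11^2 ≡ 11² = 121 ≡ 6, 11^4 ≡ 6² = 36 ≡ 13, 11^8 ≡ 13² = 169 ≡ 8, 11^16 ≡ 8² = 64 ≡ 18. Since 20 = 16 + 4, 11^20 ≡ 18·13: 18·13 = 234 ≡ 4. So 11^20 ≡ 4 (mod 23).
f(12): Repeated squaring mod 23: 12^1 ≡ 12, 12^2 ≡ 12² = 144 ≡ 6, 12^4 ≡ 6² = 36 ≡ 13, 12^8 ≡ 13² = 169 ≡ 8, 12^16 ≡ 8² = 64 ≡ 18. Since 20 = 16 + 4, 12^20 ≡ 18·13: 18·13 = 234 ≡ 4. So 12^20 ≡ 4 (mod 23).
So f(11) = f(12) = 4 while 11 ≠ 12, hence f is not injective, hence not bijective.
Since f is not bijective, we determine |image(f)|. Computing x^20 mod 23 for each x (by repeated squaring, reducing mod 23 at every step), the values f(0), f(1), …, f(22) are: 0, 1, 6, 18, 13, 12, 16, 8, 9, 2, 3, 4, 4, 3, 2, 9, 8, 16, 12, 13, 18, 6, 1.
The distinct values are {0, 1, 2, 3, 4, 6, 8, 9, 12, 13, 16, 18}; there are 12 of them.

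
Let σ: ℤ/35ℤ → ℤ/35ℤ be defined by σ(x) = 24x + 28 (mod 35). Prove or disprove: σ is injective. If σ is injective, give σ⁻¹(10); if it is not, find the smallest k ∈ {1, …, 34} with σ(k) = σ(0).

8

Suppose σ(u) = σ(v) in ℤ/35ℤ. Then 24u + 28 ≡ 24v + 28 (mod 35), hence 24(u − v) ≡ 0 (mod 35).
Since gcd(24, 35) = 1, 24 is invertible modulo 35, thus u − v ≡ 0 (mod 35), i.e. u = v.
So σ is injective.
We now compute 24⁻¹ mod 35 explicitly. Euclid's algorithm: 35 = 1·24 + 11, 24 = 2·11 + 2, 11 = 5·2 + 1; back-substituting gives 1 = 19·24 − 13·35, so 24⁻¹ ≡ 19 (mod 35).
Since σ is injective, we compute σ⁻¹(10): solve 24x + 28 ≡ 10 (mod 35), i.e. 24x ≡ 17 (mod 35).
Multiplying by 24⁻¹ = 19 gives x ≡ 19·17 = 323 = 9·35 + 8 ≡ 8 (mod 35).
Check: σ(8) = 24·8 + 28 = 220 = 6·35 + 10 ≡ 10 (mod 35).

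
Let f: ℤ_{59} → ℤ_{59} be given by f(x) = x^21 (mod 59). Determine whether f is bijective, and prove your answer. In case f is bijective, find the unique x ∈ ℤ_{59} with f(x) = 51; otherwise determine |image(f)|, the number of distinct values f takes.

Since 59 is prime, the nonzero elements of ℤ_{59} form a cyclic group of order 58.
As gcd(21, 58) = 1, raising to the 21st power is a bijection on this group: if x_1^21 ≡ x_2^21 then (x_1x_2^{−1})^21 = 1, and the only element of order dividing gcd(21, 58) = 1 is 1, so x_1 = x_2.
With f(0) = 0 this makes f injective on all of ℤ_{59}, hence bijective (finite equal-size domain and codomain). In particular f is bijective.
Since f is bijective, we find the preimage of 51. The inverse of x ↦ x^21 on (ℤ_{59})^× is x ↦ x^47, because 21·47 = 987 = 17·58 + 1 ≡ 1 (mod 58) and x^{58} = 1 for x ≠ 0 (Fermat). So f⁻¹(51) = 51^47 mod 59.
Repeated squaring mod 59: 51^1 ≡ 51, 51^2 ≡ 51² = 2601 ≡ 5, 51^4 ≡ 5² = 25, 51^8 ≡ 25² = 625 ≡ 35, 51^16 ≡ 35² = 1225 ≡ 45, 51^32 ≡ 45² = 2025 ≡ 19. Since 47 = 32 + 8 + 4 + 2 + 1, 51^47 ≡ 19·35·25·5·51: 19·35 = 665 ≡ 16, then 16·25 = 400 ≡ 46, then 46·5 = 230 ≡ 53, then 53·51 = 2703 ≡ 48. So 51^47 ≡ 48 (mod 59).
Hence f⁻¹(51) = 48.

48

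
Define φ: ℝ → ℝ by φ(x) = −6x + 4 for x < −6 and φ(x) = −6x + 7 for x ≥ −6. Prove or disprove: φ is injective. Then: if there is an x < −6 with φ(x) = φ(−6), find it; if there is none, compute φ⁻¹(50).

-13/2

Both pieces are strictly decreasing (slopes −6 and −6), so each is injective on its own interval.
The left piece maps (−∞, −6) onto (40, ∞); the right piece maps [−6, ∞) onto (−∞, 43].
These images overlap. In particular φ(−6) = 43 (right piece), and solving −6x + 4 = 43 on the left piece gives x = −13/2 < −6.
So φ(−13/2) = φ(−6) with −13/2 ≠ −6, and φ is not injective. This x = −13/2 is the requested value below −6.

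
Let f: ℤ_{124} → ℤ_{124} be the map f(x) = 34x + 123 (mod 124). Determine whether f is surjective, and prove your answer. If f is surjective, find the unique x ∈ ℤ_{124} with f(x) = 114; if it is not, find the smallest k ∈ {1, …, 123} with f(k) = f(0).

62

Since gcd(34, 124) = 2, we have 34x ≡ 0 (mod 2) for all x, so f(x) ≡ 1 (mod 2).
But 0 ≢ 1 (mod 2), so 0 ∈ ℤ_{124} has no preimage. Hence f is not surjective.
Since f is not surjective, we find the least positive k with f(k) = f(0): this means 34k ≡ 0 (mod 124), i.e. 124 ∣ 34k. Since gcd(34, 124) = 2, dividing through by 2 this holds exactly when 62 ∣ 17k, and as gcd(17, 62) = 1, exactly when 62 ∣ k.
The smallest positive such k is 62.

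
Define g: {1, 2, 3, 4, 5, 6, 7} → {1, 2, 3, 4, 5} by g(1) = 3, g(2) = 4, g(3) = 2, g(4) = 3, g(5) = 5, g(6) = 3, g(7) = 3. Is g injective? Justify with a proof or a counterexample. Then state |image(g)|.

4

g(1) = 3 = g(4) with 1 ≠ 4, so g is not injective.
The image of g is {2, 3, 4, 5}, which has 4 elements.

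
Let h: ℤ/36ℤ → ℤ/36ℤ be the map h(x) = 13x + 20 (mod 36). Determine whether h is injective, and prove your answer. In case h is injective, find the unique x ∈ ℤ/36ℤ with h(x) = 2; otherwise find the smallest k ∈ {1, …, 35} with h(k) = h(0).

18

Suppose h(x_1) = h(x_2) in ℤ/36ℤ. Then 13x_1 + 20 ≡ 13x_2 + 20 (mod 36), so 13(x_1 − x_2) ≡ 0 (mod 36).
Since gcd(13, 36) = 1, 13 is invertible modulo 36, so x_1 − x_2 ≡ 0 (mod 36), i.e. x_1 = x_2.
Therefore h is injective.
We now compute 13⁻¹ mod 36 explicitly. Euclid's algorithm: 36 = 2·13 + 10, 13 = 1·10 + 3, 10 = 3·3 + 1; back-substituting gives 1 = 25·13 − 9·36, so 13⁻¹ ≡ 25 (mod 36).
Since h is injective, we find h⁻¹(2): we need 13x ≡ 2 − 20 ≡ 18 (mod 36). Using 13⁻¹ = 25: x ≡ 25·18 = 450 = 12·36 + 18, so x = 18.
Check: h(18) = 13·18 + 20 = 254 = 7·36 + 2 ≡ 2 (mod 36).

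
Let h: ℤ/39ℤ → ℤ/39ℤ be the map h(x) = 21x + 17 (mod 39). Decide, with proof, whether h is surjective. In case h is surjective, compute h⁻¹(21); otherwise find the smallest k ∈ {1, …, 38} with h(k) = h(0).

Recall that surjectivity means every element of the codomain has a preimage under h.
Since gcd(21, 39) = 3, we have 21x ≡ 0 (mod 3) for all x, so h(x) ≡ 2 (mod 3).
But 0 ≢ 2 (mod 3), so 0 ∈ ℤ/39ℤ has no preimage. Thus h is not surjective.
Since h is not surjective, we find the least positive k with h(k) = h(0): this means 21k ≡ 0 (mod 39), i.e. 39 ∣ 21k. Since gcd(21, 39) = 3, dividing through by 3 this holds exactly when 13 ∣ 7k, and as gcd(7, 13) = 1, exactly when 13 ∣ k.
The smallest positive such k is 13.

13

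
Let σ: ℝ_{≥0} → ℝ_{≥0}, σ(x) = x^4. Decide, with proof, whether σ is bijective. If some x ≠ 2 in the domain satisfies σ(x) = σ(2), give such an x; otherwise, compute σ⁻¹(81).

On ℝ_{≥0}, x ↦ x^4 is strictly increasing (injective) and for any y ∈ ℝ_{≥0} the 4th root y^{1/4} lies in ℝ_{≥0} (surjective). So σ is bijective.
Since x ↦ x^4 is strictly increasing on ℝ_{≥0}, it is injective there, so no x ≠ 2 in the domain has σ(x) = σ(2). We therefore compute σ⁻¹(81) = 81^{1/4} = 3 (indeed 3^4 = 81).

3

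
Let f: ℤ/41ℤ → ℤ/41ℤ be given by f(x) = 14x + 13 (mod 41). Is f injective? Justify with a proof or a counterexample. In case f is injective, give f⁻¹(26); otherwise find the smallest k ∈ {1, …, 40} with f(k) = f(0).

39

Suppose f(u) = f(v) in ℤ/41ℤ. Then 14u + 13 ≡ 14v + 13 (mod 41), thus 14(u − v) ≡ 0 (mod 41).
Since gcd(14, 41) = 1, 14 is invertible modulo 41, thus u − v ≡ 0 (mod 41), i.e. u = v.
So f is injective.
We now compute 14⁻¹ mod 41 explicitly. Euclid's algorithm: 41 = 2·14 + 13, 14 = 1·13 + 1; back-substituting gives 1 = 3·14 − 1·41, so 14⁻¹ ≡ 3 (mod 41).
Since f is injective, we compute f⁻¹(26): solve 14x + 13 ≡ 26 (mod 41), i.e. 14x ≡ 13 (mod 41).
Multiplying by 14⁻¹ = 3 gives x ≡ 3·13 = 39 ≡ 39 (mod 41).
Check: f(39) = 14·39 + 13 = 559 = 13·41 + 26 ≡ 26 (mod 41).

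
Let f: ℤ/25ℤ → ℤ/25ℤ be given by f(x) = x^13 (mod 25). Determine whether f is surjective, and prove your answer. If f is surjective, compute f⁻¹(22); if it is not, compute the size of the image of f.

21

f(0) = 0^13 = 0.
f(5): Repeated squaring mod 25: 5^1 ≡ 5, 5^2 ≡ 5² = 25 ≡ 0, 5^4 ≡ 0² = 0, 5^8 ≡ 0² = 0. Since 13 = 8 + 4 + 1, 5^13 ≡ 0·0·5: 0·0 = 0, then 0·5 = 0. So 5^13 ≡ 0 (mod 25).
So f(0) = f(5) = 0 while 0 ≠ 5, therefore f is not injective.
A non-injective map from the 25-element set ℤ/25ℤ to itself takes at most 24 distinct values, so it cannot be surjective. Therefore f is not surjective.
Since f is not surjective, we determine |image(f)|. Computing x^13 mod 25 for each x (by repeated squaring, reducing mod 25 at every step), the values f(0), f(1), …, f(24) are: 0, 1, 17, 23, 14, 0, 16, 7, 13, 4, 0, 6, 22, 3, 19, 0, 21, 12, 18, 9, 0, 11, 2, 8, 24.
The distinct values are {0, 1, 2, 3, 4, 6, 7, 8, 9, 11, 12, 13, 14, 16, 17, 18, 19, 21, 22, 23, 24}; there are 21 of them.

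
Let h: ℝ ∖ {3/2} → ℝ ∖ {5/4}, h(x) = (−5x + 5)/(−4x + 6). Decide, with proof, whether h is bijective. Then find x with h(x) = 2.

Suppose h(a) = h(b). Cross-multiplying: (−5a + 5)(−4b + 6) = (−5b + 5)(−4a + 6).
Expanding both sides and cancelling the symmetric terms leaves −10·(a − b) = 0. Since −10 ≠ 0, a = b. Therefore h is injective.
For any y ≠ 5/4, solving y(−4x + 6) = −5x + 5 for x gives a well-defined x ≠ 3/2. So h is surjective.
Hence h is bijective.
Solving h(x) = 2: cross-multiplying gives −5x + 5 = 2(−4x + 6), which rearranges to 3x = 7, so x = 7/3.

7/3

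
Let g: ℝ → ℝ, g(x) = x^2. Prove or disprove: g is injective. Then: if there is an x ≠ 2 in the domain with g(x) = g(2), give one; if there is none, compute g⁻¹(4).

-2

g(2) = 4 = (−2)^2 = g(−2) (since 2 is even), with 2 ≠ −2. So g is not injective.
For the follow-up, such an x exists: taking x = −2 ∈ ℝ gives g(−2) = 4 = g(2) with −2 ≠ 2.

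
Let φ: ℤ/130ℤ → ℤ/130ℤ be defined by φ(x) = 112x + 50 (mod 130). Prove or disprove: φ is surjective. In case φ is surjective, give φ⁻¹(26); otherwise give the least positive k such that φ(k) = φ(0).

Since gcd(112, 130) = 2, we have 112x ≡ 0 (mod 2) for all x, so φ(x) ≡ 0 (mod 2).
But 1 ≢ 0 (mod 2), so 1 ∈ ℤ/130ℤ has no preimage. So φ is not surjective.
Since φ is not surjective, we find the least positive k with φ(k) = φ(0): this means 112k ≡ 0 (mod 130), i.e. 130 ∣ 112k. Since gcd(112, 130) = 2, dividing through by 2 this holds exactly when 65 ∣ 56k, and as gcd(56, 65) = 1, exactly when 65 ∣ k.
The smallest positive such k is 65.

65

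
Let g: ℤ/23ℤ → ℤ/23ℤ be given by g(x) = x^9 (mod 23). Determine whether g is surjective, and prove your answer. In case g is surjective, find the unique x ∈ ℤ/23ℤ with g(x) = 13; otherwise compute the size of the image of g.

4

Since 23 is prime, the nonzero elements of ℤ/23ℤ form a cyclic group of order 22.
As gcd(9, 22) = 1, raising to the 9th power is a bijection on this group: if s^9 ≡ t^9 then (st^{−1})^9 = 1, and the only element of order dividing gcd(9, 22) = 1 is 1, so s = t.
With g(0) = 0 this makes g injective on all of ℤ/23ℤ, hence bijective (finite equal-size domain and codomain). In particular g is surjective.
Since g is surjective, we find the preimage of 13. The inverse of x ↦ x^9 on (ℤ/23ℤ)^× is x ↦ x^5, because 9·5 = 45 = 2·22 + 1 ≡ 1 (mod 22) and x^{22} = 1 for x ≠ 0 (Fermat). So g⁻¹(13) = 13^5 mod 23.
Repeated squaring mod 23: 13^1 ≡ 13, 13^2 ≡ 13² = 169 ≡ 8, 13^4 ≡ 8² = 64 ≡ 18. Since 5 = 4 + 1, 13^5 ≡ 18·13: 18·13 = 234 ≡ 4. So 13^5 ≡ 4 (mod 23).
Hence g⁻¹(13) = 4.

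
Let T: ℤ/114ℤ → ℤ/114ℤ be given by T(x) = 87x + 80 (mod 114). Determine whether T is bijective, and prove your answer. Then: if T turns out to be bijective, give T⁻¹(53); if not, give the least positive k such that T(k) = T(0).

We have gcd(87, 114) = 3 > 1. Taking x_1 = 0 and x_2 = 38: T(0) = 80 and T(38) = 87·38 + 80 = 3386 ≡ 80 (mod 114).
So T(0) = T(38) while 0 ≠ 38, so T is not injective, hence not bijective.
Since T is not bijective, we find the least positive k with T(k) = T(0): this means 87k ≡ 0 (mod 114), i.e. 114 ∣ 87k. Since gcd(87, 114) = 3, dividing through by 3 this holds exactly when 38 ∣ 29k, and as gcd(29, 38) = 1, exactly when 38 ∣ k.
The smallest positive such k is 38.

38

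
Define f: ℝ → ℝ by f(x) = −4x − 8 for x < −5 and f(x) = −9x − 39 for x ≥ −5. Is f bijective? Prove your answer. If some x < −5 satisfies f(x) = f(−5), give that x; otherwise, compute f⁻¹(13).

Both pieces are strictly decreasing (slopes −4 and −9), so each is injective on its own interval.
The left piece maps (−∞, −5) onto (12, ∞); the right piece maps [−5, ∞) onto (−∞, 6].
The images leave a gap (12 has no preimage), so f is not surjective, hence not bijective.
Because the two images are disjoint, no x < −5 has f(x) = f(−5), so we compute f⁻¹(13): 13 lies in (12, ∞), so solve −4x − 8 = 13: x = (13 + 8)/(−4) = −21/4.

-21/4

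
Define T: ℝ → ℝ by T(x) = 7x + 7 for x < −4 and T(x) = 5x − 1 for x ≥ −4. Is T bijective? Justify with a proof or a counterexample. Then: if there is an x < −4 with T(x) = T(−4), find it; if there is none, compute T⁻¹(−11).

-2

Both pieces are strictly increasing (slopes 7 and 5), so each is injective on its own interval.
The left piece maps (−∞, −4) onto (−∞, −21); the right piece maps [−4, ∞) onto [−21, ∞).
Since −21 = −21, the images partition ℝ: T is injective and surjective, hence bijective.
Because the two images are disjoint, no x < −4 has T(x) = T(−4), so we compute T⁻¹(−11): −11 lies in [−21, ∞), so solve 5x − 1 = −11: x = (−11 + 1)/5 = −2.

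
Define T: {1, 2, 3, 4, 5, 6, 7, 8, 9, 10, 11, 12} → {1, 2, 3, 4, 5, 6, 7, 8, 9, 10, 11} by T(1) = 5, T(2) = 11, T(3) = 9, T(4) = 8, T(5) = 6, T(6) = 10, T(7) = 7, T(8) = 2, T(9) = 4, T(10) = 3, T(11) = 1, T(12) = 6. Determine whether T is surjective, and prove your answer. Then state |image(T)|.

Every element of the codomain has a preimage: 1 = T(11), 2 = T(8), 3 = T(10), 4 = T(9), 5 = T(1), 6 = T(5), 7 = T(7), 8 = T(4), 9 = T(3), 10 = T(6), 11 = T(2).
Hence T is surjective.
The image of T is {1, 2, 3, 4, 5, 6, 7, 8, 9, 10, 11}, which has 11 elements.

11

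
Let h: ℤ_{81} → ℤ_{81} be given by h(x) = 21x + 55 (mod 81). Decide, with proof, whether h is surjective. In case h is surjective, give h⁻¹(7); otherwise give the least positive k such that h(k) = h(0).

Recall: surjectivity means every element of the codomain has a preimage under h.
Since gcd(21, 81) = 3, we have 21x ≡ 0 (mod 3) for all x, so h(x) ≡ 1 (mod 3).
But 0 ≢ 1 (mod 3), so 0 ∈ ℤ_{81} has no preimage. So h is not surjective.
Since h is not surjective, we find the least positive k with h(k) = h(0): this means 21k ≡ 0 (mod 81), i.e. 81 ∣ 21k. Since gcd(21, 81) = 3, dividing through by 3 this holds exactly when 27 ∣ 7k, and as gcd(7, 27) = 1, exactly when 27 ∣ k.
The smallest positive such k is 27.

27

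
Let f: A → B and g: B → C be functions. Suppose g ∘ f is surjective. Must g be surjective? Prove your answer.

Let c ∈ C. Since g ∘ f is surjective, some a ∈ A has g(f(a)) = c. Then b = f(a) ∈ B satisfies g(b) = c. So g is surjective.

surjective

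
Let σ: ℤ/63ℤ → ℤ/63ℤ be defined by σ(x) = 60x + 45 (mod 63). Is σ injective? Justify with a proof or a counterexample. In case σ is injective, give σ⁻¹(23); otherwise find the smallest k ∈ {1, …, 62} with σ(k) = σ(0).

21

We have gcd(60, 63) = 3 > 1. Taking a = 0 and b = 21: σ(0) = 45 and σ(21) = 60·21 + 45 = 1305 ≡ 45 (mod 63).
So σ(0) = σ(21) while 0 ≠ 21, thus σ is not injective.
Since σ is not injective, we find the least positive k with σ(k) = σ(0): this means 60k ≡ 0 (mod 63), i.e. 63 ∣ 60k. Since gcd(60, 63) = 3, dividing through by 3 this holds exactly when 21 ∣ 20k, and as gcd(20, 21) = 1, exactly when 21 ∣ k.
The smallest positive such k is 21.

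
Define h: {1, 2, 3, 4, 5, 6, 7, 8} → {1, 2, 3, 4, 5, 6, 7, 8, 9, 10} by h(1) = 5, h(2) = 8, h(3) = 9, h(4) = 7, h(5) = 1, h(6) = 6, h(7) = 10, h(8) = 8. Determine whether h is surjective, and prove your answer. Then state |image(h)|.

No element maps to 2, so h is not surjective.
The image of h is {1, 5, 6, 7, 8, 9, 10}, which has 7 elements.

7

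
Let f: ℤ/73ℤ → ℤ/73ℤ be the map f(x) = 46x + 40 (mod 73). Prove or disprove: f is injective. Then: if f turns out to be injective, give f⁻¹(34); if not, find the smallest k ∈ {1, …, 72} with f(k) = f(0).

57

By definition, f is injective if f(u) = f(v) implies u = v.
Suppose f(u) = f(v) in ℤ/73ℤ. Then 46u + 40 ≡ 46v + 40 (mod 73), so 46(u − v) ≡ 0 (mod 73).
Since gcd(46, 73) = 1, 46 is invertible modulo 73, so u − v ≡ 0 (mod 73), i.e. u = v.
Hence f is injective.
We now compute 46⁻¹ mod 73 explicitly. Euclid's algorithm: 73 = 1·46 + 27, 46 = 1·27 + 19, 27 = 1·19 + 8, 19 = 2·8 + 3, 8 = 2·3 + 2, 3 = 1·2 + 1; back-substituting gives 1 = 27·46 − 17·73, so 46⁻¹ ≡ 27 (mod 73).
Since f is injective, we compute f⁻¹(34): solve 46x + 40 ≡ 34 (mod 73), i.e. 46x ≡ 67 (mod 73).
Multiplying by 46⁻¹ = 27 gives x ≡ 27·67 = 1809 = 24·73 + 57 ≡ 57 (mod 73).
Check: f(57) = 46·57 + 40 = 2662 = 36·73 + 34 ≡ 34 (mod 73).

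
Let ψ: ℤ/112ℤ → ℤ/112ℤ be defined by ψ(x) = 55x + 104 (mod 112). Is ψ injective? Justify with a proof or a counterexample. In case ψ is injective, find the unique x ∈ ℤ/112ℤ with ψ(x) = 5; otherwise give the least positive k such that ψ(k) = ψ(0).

43

Suppose ψ(x_1) = ψ(x_2) in ℤ/112ℤ. Then 55x_1 + 104 ≡ 55x_2 + 104 (mod 112), thus 55(x_1 − x_2) ≡ 0 (mod 112).
Since gcd(55, 112) = 1, 55 is invertible modulo 112, thus x_1 − x_2 ≡ 0 (mod 112), i.e. x_1 = x_2.
So ψ is injective.
We now compute 55⁻¹ mod 112 explicitly. Euclid's algorithm: 112 = 2·55 + 2, 55 = 27·2 + 1; back-substituting gives 1 = 55·55 − 27·112, so 55⁻¹ ≡ 55 (mod 112).
Since ψ is injective, we find ψ⁻¹(5): we need 55x ≡ 5 − 104 ≡ 13 (mod 112). Using 55⁻¹ = 55: x ≡ 55·13 = 715 = 6·112 + 43, so x = 43.
Check: ψ(43) = 55·43 + 104 = 2469 = 22·112 + 5 ≡ 5 (mod 112).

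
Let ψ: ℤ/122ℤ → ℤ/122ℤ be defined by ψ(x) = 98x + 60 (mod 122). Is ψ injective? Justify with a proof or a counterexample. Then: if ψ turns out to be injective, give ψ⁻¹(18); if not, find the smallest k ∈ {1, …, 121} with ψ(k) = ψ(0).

We have gcd(98, 122) = 2 > 1. Taking u = 0 and v = 61: ψ(0) = 60 and ψ(61) = 98·61 + 60 = 6038 ≡ 60 (mod 122).
So ψ(0) = ψ(61) while 0 ≠ 61, thus ψ is not injective.
Since ψ is not injective, we find the least positive k with ψ(k) = ψ(0): this means 98k ≡ 0 (mod 122), i.e. 122 ∣ 98k. Since gcd(98, 122) = 2, dividing through by 2 this holds exactly when 61 ∣ 49k, and as gcd(49, 61) = 1, exactly when 61 ∣ k.
The smallest positive such k is 61.

61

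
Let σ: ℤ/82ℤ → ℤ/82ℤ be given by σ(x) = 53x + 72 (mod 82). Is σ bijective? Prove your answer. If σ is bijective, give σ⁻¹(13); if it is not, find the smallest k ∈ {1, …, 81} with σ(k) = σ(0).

19

If σ(a) = σ(b), then 53a ≡ 53b (mod 82). Because gcd(53, 82) = 1, we may cancel 53 to get a ≡ b (mod 82).
We now compute 53⁻¹ mod 82 explicitly. Euclid's algorithm: 82 = 1·53 + 29, 53 = 1·29 + 24, 29 = 1·24 + 5, 24 = 4·5 + 4, 5 = 1·4 + 1; back-substituting gives 1 = 65·53 − 42·82, so 53⁻¹ ≡ 65 (mod 82).
For any y ∈ ℤ/82ℤ, x = 65(y − 72) mod 82 satisfies σ(x) = 53·65(y − 72) + 72 ≡ y (since 53·65 ≡ 1 mod 82). So every y has a preimage.
Hence σ is bijective.
Since σ is bijective, we find σ⁻¹(13): we need 53x ≡ 13 − 72 ≡ 23 (mod 82). Using 53⁻¹ = 65: x ≡ 65·23 = 1495 = 18·82 + 19, so x = 19.
Check: σ(19) = 53·19 + 72 = 1079 = 13·82 + 13 ≡ 13 (mod 82).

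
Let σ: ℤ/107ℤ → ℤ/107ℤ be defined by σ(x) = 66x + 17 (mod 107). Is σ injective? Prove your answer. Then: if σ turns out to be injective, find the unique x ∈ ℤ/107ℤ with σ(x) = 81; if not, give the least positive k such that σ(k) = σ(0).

95

By definition, injectivity means: for all x_1, x_2 in the domain, σ(x_1) = σ(x_2) implies x_1 = x_2.
If σ(x_1) = σ(x_2), then 66x_1 ≡ 66x_2 (mod 107). Because gcd(66, 107) = 1, we may cancel 66 to get x_1 ≡ x_2 (mod 107).
Therefore σ is injective.
We now compute 66⁻¹ mod 107 explicitly. Euclid's algorithm: 107 = 1·66 + 41, 66 = 1·41 + 25, 41 = 1·25 + 16, 25 = 1·16 + 9, 16 = 1·9 + 7, 9 = 1·7 + 2, 7 = 3·2 + 1; back-substituting gives 1 = 60·66 − 37·107, so 66⁻¹ ≡ 60 (mod 107).
Since σ is injective, we compute σ⁻¹(81): solve 66x + 17 ≡ 81 (mod 107), i.e. 66x ≡ 64 (mod 107).
Multiplying by 66⁻¹ = 60 gives x ≡ 60·64 = 3840 = 35·107 + 95 ≡ 95 (mod 107).
Check: σ(95) = 66·95 + 17 = 6287 = 58·107 + 81 ≡ 81 (mod 107).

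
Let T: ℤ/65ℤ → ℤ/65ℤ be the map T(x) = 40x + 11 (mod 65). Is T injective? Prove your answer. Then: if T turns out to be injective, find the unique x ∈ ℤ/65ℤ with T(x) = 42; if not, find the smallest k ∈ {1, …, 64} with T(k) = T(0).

13

We have gcd(40, 65) = 5 > 1. Taking a = 0 and b = 13: T(0) = 11 and T(13) = 40·13 + 11 = 531 ≡ 11 (mod 65).
So T(0) = T(13) while 0 ≠ 13, hence T is not injective.
Since T is not injective, we find the least positive k with T(k) = T(0): this means 40k ≡ 0 (mod 65), i.e. 65 ∣ 40k. Since gcd(40, 65) = 5, dividing through by 5 this holds exactly when 13 ∣ 8k, and as gcd(8, 13) = 1, exactly when 13 ∣ k.
The smallest positive such k is 13.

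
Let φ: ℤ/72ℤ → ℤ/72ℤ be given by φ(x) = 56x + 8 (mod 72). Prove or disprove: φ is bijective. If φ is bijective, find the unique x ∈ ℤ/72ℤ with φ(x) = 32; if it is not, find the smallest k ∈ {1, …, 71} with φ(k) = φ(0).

We have gcd(56, 72) = 8 > 1. Taking a = 0 and b = 9: φ(0) = 8 and φ(9) = 56·9 + 8 = 512 ≡ 8 (mod 72).
So φ(0) = φ(9) while 0 ≠ 9, therefore φ is not injective, hence not bijective.
Since φ is not bijective, we find the least positive k with φ(k) = φ(0): this means 56k ≡ 0 (mod 72), i.e. 72 ∣ 56k. Since gcd(56, 72) = 8, dividing through by 8 this holds exactly when 9 ∣ 7k, and as gcd(7, 9) = 1, exactly when 9 ∣ k.
The smallest positive such k is 9.

9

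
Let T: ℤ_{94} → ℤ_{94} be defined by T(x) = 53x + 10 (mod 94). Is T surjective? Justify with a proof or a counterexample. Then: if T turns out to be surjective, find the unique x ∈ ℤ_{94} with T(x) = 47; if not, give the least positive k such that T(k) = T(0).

By definition, T is surjective if every y in the codomain equals T(x) for some x in the domain.
Since gcd(53, 94) = 1, 53 is invertible modulo 94. Euclid's algorithm: 94 = 1·53 + 41, 53 = 1·41 + 12, 41 = 3·12 + 5, 12 = 2·5 + 2, 5 = 2·2 + 1; back-substituting gives 1 = 55·53 − 31·94, so 53⁻¹ ≡ 55 (mod 94).
For any y ∈ ℤ_{94}, x = 55(y − 10) mod 94 satisfies T(x) = 53·55(y − 10) + 10 ≡ y (since 53·55 ≡ 1 mod 94). So every y has a preimage.
Therefore T is surjective.
Since T is surjective, we find T⁻¹(47): we need 53x ≡ 47 − 10 ≡ 37 (mod 94). Using 53⁻¹ = 55: x ≡ 55·37 = 2035 = 21·94 + 61, so x = 61.
Check: T(61) = 53·61 + 10 = 3243 = 34·94 + 47 ≡ 47 (mod 94).

61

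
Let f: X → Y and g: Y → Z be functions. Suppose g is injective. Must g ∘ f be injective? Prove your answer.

No. Take X = {0, 1}, Y = Z = {0, 1, 2, 3, 4}, f(0) = f(1) = 0, and g = identity (injective).
Then (g ∘ f)(0) = (g ∘ f)(1) = 0 with 0 ≠ 1, so g ∘ f is not injective.

not injective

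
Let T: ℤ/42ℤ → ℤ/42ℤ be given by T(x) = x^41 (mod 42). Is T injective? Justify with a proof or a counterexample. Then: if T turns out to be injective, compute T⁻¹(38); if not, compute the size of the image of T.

26

Computing x^41 mod 42 for each x (by repeated squaring, reducing mod 42 at every step), the values T(0), T(1), …, T(41) are: 0, 1, 32, 33, 16, 17, 6, 7, 8, 39, 40, 23, 24, 13, 14, 15, 4, 5, 30, 31, 20, 21, 22, 11, 12, 37, 38, 27, 28, 29, 18, 19, 2, 3, 34, 35, 36, 25, 26, 9, 10, 41.
Every element of ℤ/42ℤ appears exactly once in this list, so T is a bijection, and in particular injective.
Since T is injective, we read off the preimage of 38 from the same table: T(26) = 38, so T⁻¹(38) = 26.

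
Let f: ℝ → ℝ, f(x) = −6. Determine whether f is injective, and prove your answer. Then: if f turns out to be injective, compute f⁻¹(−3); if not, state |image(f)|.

By definition, f is injective if f(u) = f(v) implies u = v.
f(0) = −6 = f(1) with 0 ≠ 1, so f is not injective.
Since f is not injective, we state |image(f)|: the image of f is {−6}, which has 1 element.

1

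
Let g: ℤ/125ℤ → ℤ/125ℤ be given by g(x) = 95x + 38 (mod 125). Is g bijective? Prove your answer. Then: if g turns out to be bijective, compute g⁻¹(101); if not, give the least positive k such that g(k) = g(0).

25

Recall that injectivity means: for all x_1, x_2 in the domain, g(x_1) = g(x_2) implies x_1 = x_2.
We have gcd(95, 125) = 5 > 1. Taking x_1 = 0 and x_2 = 25: g(0) = 38 and g(25) = 95·25 + 38 = 2413 ≡ 38 (mod 125).
So g(0) = g(25) while 0 ≠ 25, so g is not injective, hence not bijective.
Since g is not bijective, we find the least positive k with g(k) = g(0): this means 95k ≡ 0 (mod 125), i.e. 125 ∣ 95k. Since gcd(95, 125) = 5, dividing through by 5 this holds exactly when 25 ∣ 19k, and as gcd(19, 25) = 1, exactly when 25 ∣ k.
The smallest positive such k is 25.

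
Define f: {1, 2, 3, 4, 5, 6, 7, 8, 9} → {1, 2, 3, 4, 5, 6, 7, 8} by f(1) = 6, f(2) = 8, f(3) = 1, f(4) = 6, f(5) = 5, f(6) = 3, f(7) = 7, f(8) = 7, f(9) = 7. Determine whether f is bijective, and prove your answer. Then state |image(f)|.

6

f(1) = 6 = f(4) with 1 ≠ 4, so f is not injective, hence not bijective.
The image of f is {1, 3, 5, 6, 7, 8}, which has 6 elements.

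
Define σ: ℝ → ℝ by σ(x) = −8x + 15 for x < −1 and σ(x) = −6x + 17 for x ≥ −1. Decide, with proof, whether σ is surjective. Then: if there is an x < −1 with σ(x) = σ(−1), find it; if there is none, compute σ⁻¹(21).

-2/3

Both pieces are strictly decreasing (slopes −8 and −6), so each is injective on its own interval.
The left piece maps (−∞, −1) onto (23, ∞); the right piece maps [−1, ∞) onto (−∞, 23].
These images together cover ℝ, so σ is surjective.
Because the two images are disjoint, no x < −1 has σ(x) = σ(−1), so we compute σ⁻¹(21): 21 lies in (−∞, 23], so solve −6x + 17 = 21: x = (21 − 17)/(−6) = −2/3.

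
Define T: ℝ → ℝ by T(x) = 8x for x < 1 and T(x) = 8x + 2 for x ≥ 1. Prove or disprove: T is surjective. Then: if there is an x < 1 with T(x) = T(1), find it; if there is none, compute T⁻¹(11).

9/8

Both pieces are strictly increasing (slopes 8 and 8), so each is injective on its own interval.
The left piece maps (−∞, 1) onto (−∞, 8); the right piece maps [1, ∞) onto [10, ∞).
The union (−∞, 8) ∪ [10, ∞) omits the interval between 8 and 10; in particular 8 has no preimage. So T is not surjective.
Because the two images are disjoint, no x < 1 has T(x) = T(1), so we compute T⁻¹(11): 11 lies in [10, ∞), so solve 8x + 2 = 11: x = (11 − 2)/8 = 9/8.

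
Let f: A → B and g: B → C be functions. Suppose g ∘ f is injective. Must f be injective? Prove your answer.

injective

Suppose f(s) = f(t). Applying g: (g ∘ f)(s) = (g ∘ f)(t). Since g ∘ f is injective, s = t. Therefore f is injective.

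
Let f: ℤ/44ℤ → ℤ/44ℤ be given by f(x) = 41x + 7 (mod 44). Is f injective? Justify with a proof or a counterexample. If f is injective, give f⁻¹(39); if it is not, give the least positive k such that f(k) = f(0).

Suppose f(x_1) = f(x_2) in ℤ/44ℤ. Then 41x_1 + 7 ≡ 41x_2 + 7 (mod 44), hence 41(x_1 − x_2) ≡ 0 (mod 44).
Since gcd(41, 44) = 1, 41 is invertible modulo 44, so x_1 − x_2 ≡ 0 (mod 44), i.e. x_1 = x_2.
Thus f is injective.
We now compute 41⁻¹ mod 44 explicitly. Euclid's algorithm: 44 = 1·41 + 3, 41 = 13·3 + 2, 3 = 1·2 + 1; back-substituting gives 1 = 29·41 − 27·44, so 41⁻¹ ≡ 29 (mod 44).
Since f is injective, we find f⁻¹(39): we need 41x ≡ 39 − 7 ≡ 32 (mod 44). Using 41⁻¹ = 29: x ≡ 29·32 = 928 = 21·44 + 4, so x = 4.
Check: f(4) = 41·4 + 7 = 171 = 3·44 + 39 ≡ 39 (mod 44).

4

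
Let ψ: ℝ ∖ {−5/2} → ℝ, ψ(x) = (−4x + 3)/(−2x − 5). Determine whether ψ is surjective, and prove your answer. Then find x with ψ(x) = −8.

If ψ(x) = 2, cross-multiplying gives −2(−4x + 3) = −4(−2x − 5), which simplifies to −6 = 20 — false.  So 2 has no preimage and ψ is not surjective.
Solving ψ(x) = −8: cross-multiplying gives −4x + 3 = −8(−2x − 5), which rearranges to −20x = 37, so x = −37/20.

-37/20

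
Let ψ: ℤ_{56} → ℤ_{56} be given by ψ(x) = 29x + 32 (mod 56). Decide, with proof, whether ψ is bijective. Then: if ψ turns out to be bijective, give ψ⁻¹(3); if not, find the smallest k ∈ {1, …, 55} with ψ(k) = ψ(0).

Recall: ψ is injective if ψ(x_1) = ψ(x_2) implies x_1 = x_2.
Suppose ψ(x_1) = ψ(x_2) in ℤ_{56}. Then 29x_1 + 32 ≡ 29x_2 + 32 (mod 56), hence 29(x_1 − x_2) ≡ 0 (mod 56).
Since gcd(29, 56) = 1, 29 is invertible modulo 56, therefore x_1 − x_2 ≡ 0 (mod 56), i.e. x_1 = x_2.
We now compute 29⁻¹ mod 56 explicitly. Euclid's algorithm: 56 = 1·29 + 27, 29 = 1·27 + 2, 27 = 13·2 + 1; back-substituting gives 1 = 29·29 − 15·56, so 29⁻¹ ≡ 29 (mod 56).
For any y ∈ ℤ_{56}, x = 29(y − 32) mod 56 satisfies ψ(x) = 29·29(y − 32) + 32 ≡ y (since 29·29 ≡ 1 mod 56). So every y has a preimage.
Thus ψ is bijective.
Since ψ is bijective, we find ψ⁻¹(3): we need 29x ≡ 3 − 32 ≡ 27 (mod 56). Using 29⁻¹ = 29: x ≡ 29·27 = 783 = 13·56 + 55, so x = 55.
Check: ψ(55) = 29·55 + 32 = 1627 = 29·56 + 3 ≡ 3 (mod 56).

55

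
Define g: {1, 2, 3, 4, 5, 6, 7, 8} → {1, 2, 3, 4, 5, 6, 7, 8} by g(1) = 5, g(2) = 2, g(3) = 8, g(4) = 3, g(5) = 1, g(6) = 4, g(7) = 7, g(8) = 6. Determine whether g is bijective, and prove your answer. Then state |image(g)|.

The values 5, 2, 8, 3, 1, 4, 7, 6 are a permutation of {1, 2, 3, 4, 5, 6, 7, 8}: each element appears exactly once.
So g is injective and surjective, hence bijective.
The image of g is {1, 2, 3, 4, 5, 6, 7, 8}, which has 8 elements.

8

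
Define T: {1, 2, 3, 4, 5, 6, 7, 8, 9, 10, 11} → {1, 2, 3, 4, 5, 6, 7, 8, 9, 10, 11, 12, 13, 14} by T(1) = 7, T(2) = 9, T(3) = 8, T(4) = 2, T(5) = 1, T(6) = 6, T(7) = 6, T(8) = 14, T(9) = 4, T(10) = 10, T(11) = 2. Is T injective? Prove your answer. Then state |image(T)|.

T(6) = 6 = T(7) with 6 ≠ 7, so T is not injective.
The image of T is {1, 2, 4, 6, 7, 8, 9, 10, 14}, which has 9 elements.

9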